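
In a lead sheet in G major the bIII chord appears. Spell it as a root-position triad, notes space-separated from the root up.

Bb D F

bIII is built on the lowered scale degree 3. In G major degree 3 is B; lowered it becomes Bb. In G minor the chord on Bb is Bb–D–F.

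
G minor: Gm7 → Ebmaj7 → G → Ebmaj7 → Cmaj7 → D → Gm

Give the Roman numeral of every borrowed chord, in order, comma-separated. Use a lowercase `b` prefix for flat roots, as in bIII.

In G minor (with V from harmonic minor) the diatonic chords are Gm, Adim, Bb, Cm, D, Eb, F. Of the given chords, Gm7, Ebmaj7, D and Gm are diatonic. G (G–B–D) is not: scale degree 1 in G minor carries Gm (i). In G major the chord on that degree is G, so here it functions as I, borrowed from the parallel major. Cmaj7 (C–E–G–B) is not: scale degree 4 in G minor carries Cm (iv). In G major the chord on that degree is Cmaj7, so here it functions as IVmaj7, borrowed from the parallel major.

I, IVmaj7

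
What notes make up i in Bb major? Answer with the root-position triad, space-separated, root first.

The root, Bb, is scale degree 1 — the same note in Bb major and Bb minor; only the chord quality changes. Building the minor chord from the parallel minor on Bb: Bb–Db–F.

Bb Db F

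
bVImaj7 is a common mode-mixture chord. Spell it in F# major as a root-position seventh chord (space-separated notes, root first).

Scale degree 6 in F# major is D#. bVImaj7 uses the lowered form, D, taken from F# minor. Stacking thirds in F# minor on D gives D–F#–A–C#.

D F# A C#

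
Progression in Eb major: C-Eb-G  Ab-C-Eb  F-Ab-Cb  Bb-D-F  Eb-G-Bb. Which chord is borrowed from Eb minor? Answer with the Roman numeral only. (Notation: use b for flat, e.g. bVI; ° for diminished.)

ii°

Eb major has the diatonic set Eb, Fm, Gm, Ab, Bb, Cm, Ddim. C–Eb–G = Cm, Ab–C–Eb = Ab, Bb–D–F = Bb and Eb–G–Bb = Eb are all diatonic. But F–Ab–Cb is foreign: the diatonic ii on degree 2 is Fm, whereas Fdim comes from Eb minor. It is labeled ii°.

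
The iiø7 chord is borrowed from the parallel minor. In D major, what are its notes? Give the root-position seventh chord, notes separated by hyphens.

E-G-Bb-D

iiø7 is built on scale degree 2, which is E in both D major and its parallel. In D minor the chord on E is E–G–Bb–D.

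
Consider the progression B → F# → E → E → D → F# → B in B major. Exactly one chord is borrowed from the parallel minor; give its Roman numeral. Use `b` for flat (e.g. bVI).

bIII

The diatonic triads in B major are B, C#m, D#m, E, F#, G#m, A#dim. B, F# and E are all diatonic. But D (D–F#–A) is foreign: the diatonic iii on degree 3 is D#m, whereas D comes from B minor. It is labeled bIII.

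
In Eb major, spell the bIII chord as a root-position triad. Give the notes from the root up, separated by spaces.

bIII is built on the lowered scale degree 3. In Eb major degree 3 is G; lowered it becomes Gb. Building the major chord from the parallel minor on Gb: Gb–Bb–Db.

Gb Bb Db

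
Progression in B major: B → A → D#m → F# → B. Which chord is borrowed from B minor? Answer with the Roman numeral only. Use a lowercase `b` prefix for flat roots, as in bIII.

bVII

The diatonic triads in B major are B, C#m, D#m, E, F#, G#m, A#dim. Of the given chords, B, D#m and F# are diatonic. A (A–C#–E) is not: scale degree 7 in B major carries A#dim (vii°). In B minor the chord on that degree is A, so here it functions as bVII, borrowed from the parallel minor.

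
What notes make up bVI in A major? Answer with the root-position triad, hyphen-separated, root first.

F-A-C

The root of bVI is the lowered 6th degree: F# becomes F. Stacking thirds in A minor on F gives F–A–C.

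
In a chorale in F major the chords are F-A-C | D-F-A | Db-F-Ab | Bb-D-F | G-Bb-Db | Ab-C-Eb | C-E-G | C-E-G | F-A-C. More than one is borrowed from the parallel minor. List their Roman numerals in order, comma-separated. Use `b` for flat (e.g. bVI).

The diatonic triads in F major are F, Gm, Am, Bb, C, Dm, Edim. F–A–C = F, D–F–A = Dm, Bb–D–F = Bb and C–E–G = C are all diatonic. Db–F–Ab is not: scale degree 6 in F major carries Dm (vi). In F minor the chord on that degree is Db, so here it functions as bVI, borrowed from the parallel minor. But G–Bb–Db is foreign: the diatonic ii on degree 2 is Gm, whereas Gdim comes from F minor. It is labeled ii°. But Ab–C–Eb is foreign: the diatonic iii on degree 3 is Am, whereas Ab comes from F minor. It is labeled bIII.

bVI, ii°, bIII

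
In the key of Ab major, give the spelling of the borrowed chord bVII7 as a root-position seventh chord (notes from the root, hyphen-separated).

Gb-Bb-Db-Fb

The root of bVII7 is the lowered 7th degree: G becomes Gb. Stacking thirds in Ab minor on Gb gives Gb–Bb–Db–Fb.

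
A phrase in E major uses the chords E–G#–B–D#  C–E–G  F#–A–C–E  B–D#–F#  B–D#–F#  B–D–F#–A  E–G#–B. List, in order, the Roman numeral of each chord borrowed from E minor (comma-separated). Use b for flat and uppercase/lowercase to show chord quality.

bVI, iiø7, v7

E major has the diatonic set E, F#m, G#m, A, B, C#m, D#dim. E–G#–B–D# = Emaj7, B–D#–F# = B and E–G#–B = E are all diatonic. C–E–G is not: scale degree 6 in E major carries C#m (vi). In E minor the chord on that degree is C, so here it functions as bVI, borrowed from the parallel minor. F#–A–C–E doesn't fit — on degree 2 E major would have F#m (ii). F#m7b5 is the degree-2 chord of E minor, so it is the borrowed iiø7. B–D–F#–A is not: scale degree 5 in E major carries B (V). In E minor the chord on that degree is Bm7, so here it functions as v7, borrowed from the parallel minor.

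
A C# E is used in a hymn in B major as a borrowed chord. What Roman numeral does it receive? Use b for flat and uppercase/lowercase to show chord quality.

bVII

The root A is the lowered 7th scale degree — diatonically B major has A# there. Diatonically B major has A#dim (vii°) on that degree; A–C#–E is instead the major chord native to B minor, so it takes the label bVII.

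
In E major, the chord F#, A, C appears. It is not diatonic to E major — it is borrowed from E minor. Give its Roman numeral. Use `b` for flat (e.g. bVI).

ii°

The root F# is the diatonic 2nd degree of E major; the borrowing shows in the chord quality. F#–A–C is a diminished chord — the form found in E minor, not the diatonic ii (F#m). Borrowed into E major it is written ii°.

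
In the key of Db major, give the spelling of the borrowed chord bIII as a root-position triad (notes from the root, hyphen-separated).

Fb-Ab-Cb

Scale degree 3 in Db major is F. bIII uses the lowered form, Fb, taken from Db minor. In Db minor the chord on Fb is Fb–Ab–Cb.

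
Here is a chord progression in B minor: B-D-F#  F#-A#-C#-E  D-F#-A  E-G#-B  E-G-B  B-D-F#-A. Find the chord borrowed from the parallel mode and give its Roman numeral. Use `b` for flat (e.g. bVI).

The diatonic triads in B minor (with V from harmonic minor) are Bm, C#dim, D, Em, F#, G, A. B–D–F# = Bm, F#–A#–C#–E = F#7, D–F#–A = D, E–G–B = Em and B–D–F#–A = Bm7 are all diatonic. E–G#–B is not: scale degree 4 in B minor carries Em (iv). In B major the chord on that degree is E, so here it functions as IV, borrowed from the parallel major.

IV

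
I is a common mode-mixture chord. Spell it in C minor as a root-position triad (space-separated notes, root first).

C E G

I is built on scale degree 1, which is C in both C minor and its parallel. Stacking thirds in C major on C gives C–E–G.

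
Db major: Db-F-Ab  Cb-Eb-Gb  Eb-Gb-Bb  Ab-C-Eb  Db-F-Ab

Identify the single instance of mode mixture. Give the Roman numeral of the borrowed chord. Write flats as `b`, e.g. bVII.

The diatonic triads in Db major are Db, Ebm, Fm, Gb, Ab, Bbm, Cdim. Db–F–Ab = Db, Eb–Gb–Bb = Ebm and Ab–C–Eb = Ab all belong to that set. Cb–Eb–Gb doesn't fit — on degree 7 Db major would have Cdim (vii°). Cb is the degree-7 chord of Db minor, so it is the borrowed bVII.

bVII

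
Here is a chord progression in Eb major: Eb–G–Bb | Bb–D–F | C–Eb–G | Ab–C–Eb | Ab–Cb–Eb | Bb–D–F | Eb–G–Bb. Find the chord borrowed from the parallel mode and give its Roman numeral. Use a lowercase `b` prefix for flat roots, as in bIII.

iv

Eb major has the diatonic set Eb, Fm, Gm, Ab, Bb, Cm, Ddim. Eb–G–Bb = Eb, Bb–D–F = Bb, C–Eb–G = Cm and Ab–C–Eb = Ab all belong to that set. Ab–Cb–Eb is not: scale degree 4 in Eb major carries Ab (IV). In Eb minor the chord on that degree is Abm, so here it functions as iv, borrowed from the parallel minor.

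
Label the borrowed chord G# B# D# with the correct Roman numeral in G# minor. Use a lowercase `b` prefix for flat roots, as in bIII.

I

The root G# is the diatonic 1st degree of G# minor; the borrowing shows in the chord quality. G#–B#–D# is a major chord — the form found in G# major, not the diatonic i (G#m). Borrowed into G# minor it is written I.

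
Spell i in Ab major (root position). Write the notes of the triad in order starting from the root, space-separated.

The root, Ab, is scale degree 1 — the same note in Ab major and Ab minor; only the chord quality changes. Building the minor chord from the parallel minor on Ab: Ab–Cb–Eb.

Ab Cb Eb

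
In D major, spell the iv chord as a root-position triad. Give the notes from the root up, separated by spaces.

G Bb D

iv is built on scale degree 4, which is G in both D major and its parallel. Building the minor chord from the parallel minor on G: G–Bb–D.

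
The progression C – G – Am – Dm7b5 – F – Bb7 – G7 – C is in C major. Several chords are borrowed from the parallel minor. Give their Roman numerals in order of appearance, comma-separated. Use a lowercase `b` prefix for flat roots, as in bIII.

iiø7, bVII7

In C major the diatonic chords are C, Dm, Em, F, G, Am, Bdim. Of the given chords, C, G, Am, F and G7 are diatonic. Dm7b5 (D–F–Ab–C) doesn't fit — on degree 2 C major would have Dm (ii). Dm7b5 is the degree-2 chord of C minor, so it is the borrowed iiø7. But Bb7 (Bb–D–F–Ab) is foreign: the diatonic vii° on degree 7 is Bdim, whereas Bb7 comes from C minor. It is labeled bVII7.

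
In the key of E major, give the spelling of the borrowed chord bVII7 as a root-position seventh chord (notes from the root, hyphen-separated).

D-F#-A-C

The root of bVII7 is the lowered 7th degree: D# becomes D. Building the dominant-seventh chord from the parallel minor on D: D–F#–A–C.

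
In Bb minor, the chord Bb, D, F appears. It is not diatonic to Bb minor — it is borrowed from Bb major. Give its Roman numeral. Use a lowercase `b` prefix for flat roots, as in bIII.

I

The root Bb is the diatonic 1st degree of Bb minor; the borrowing shows in the chord quality. Bb–D–F is a major chord — the form found in Bb major, not the diatonic i (Bbm). Borrowed into Bb minor it is written I.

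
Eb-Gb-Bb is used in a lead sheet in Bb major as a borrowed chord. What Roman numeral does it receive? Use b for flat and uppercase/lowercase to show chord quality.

The root Eb is the diatonic 4th degree of Bb major; the borrowing shows in the chord quality. Eb–Gb–Bb is a minor chord — the form found in Bb minor, not the diatonic IV (Eb). Borrowed into Bb major it is written iv.

iv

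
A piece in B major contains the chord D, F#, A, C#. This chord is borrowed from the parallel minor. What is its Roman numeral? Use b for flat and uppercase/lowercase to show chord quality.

D is the lowered form of scale degree 3 in B major (the diatonic degree 3 is D#). The diatonic chord on degree 3 would be D#m (iii), but D–F#–A–C# is the major-seventh chord from B minor. As a borrowed chord it is labeled bIIImaj7.

bIIImaj7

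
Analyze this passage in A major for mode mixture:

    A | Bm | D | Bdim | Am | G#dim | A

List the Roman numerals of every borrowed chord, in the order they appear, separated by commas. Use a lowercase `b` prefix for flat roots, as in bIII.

A major has the diatonic set A, Bm, C#m, D, E, F#m, G#dim. A, Bm, D and G#dim all belong to that set. Bdim (B–D–F) doesn't fit — on degree 2 A major would have Bm (ii). Bdim is the degree-2 chord of A minor, so it is the borrowed ii°. Am (A–C–E) is not: scale degree 1 in A major carries A (I). In A minor the chord on that degree is Am, so here it functions as i, borrowed from the parallel minor.

ii°, i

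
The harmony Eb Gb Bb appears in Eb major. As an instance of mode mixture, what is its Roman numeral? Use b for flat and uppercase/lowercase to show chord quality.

The root Eb is the diatonic 1st degree of Eb major; the borrowing shows in the chord quality. Diatonically Eb major has Eb (I) on that degree; Eb–Gb–Bb is instead the minor chord native to Eb minor, so it takes the label i.

i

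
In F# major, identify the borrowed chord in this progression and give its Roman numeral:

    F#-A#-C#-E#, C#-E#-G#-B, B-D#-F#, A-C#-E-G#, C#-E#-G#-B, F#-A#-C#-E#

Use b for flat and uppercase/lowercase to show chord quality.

F# major has the diatonic set F#, G#m, A#m, B, C#, D#m, E#dim. F#–A#–C#–E# = F#maj7, C#–E#–G#–B = C#7 and B–D#–F# = B all belong to that set. But A–C#–E–G# is foreign: the diatonic iii on degree 3 is A#m, whereas Amaj7 comes from F# minor. It is labeled bIIImaj7.

bIIImaj7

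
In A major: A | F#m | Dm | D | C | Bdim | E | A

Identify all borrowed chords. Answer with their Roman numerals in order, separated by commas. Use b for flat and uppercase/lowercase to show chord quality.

iv, bIII, ii°

The diatonic triads in A major are A, Bm, C#m, D, E, F#m, G#dim. Of the given chords, A, F#m, D and E are diatonic. Dm (D–F–A) doesn't fit — on degree 4 A major would have D (IV). Dm is the degree-4 chord of A minor, so it is the borrowed iv. C (C–E–G) is not: scale degree 3 in A major carries C#m (iii). In A minor the chord on that degree is C, so here it functions as bIII, borrowed from the parallel minor. Bdim (B–D–F) doesn't fit — on degree 2 A major would have Bm (ii). Bdim is the degree-2 chord of A minor, so it is the borrowed ii°.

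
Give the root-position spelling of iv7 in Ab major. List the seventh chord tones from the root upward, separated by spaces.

Db Fb Ab Cb

The root, Db, is scale degree 4 — the same note in Ab major and Ab minor; only the chord quality changes. Stacking thirds in Ab minor on Db gives Db–Fb–Ab–Cb.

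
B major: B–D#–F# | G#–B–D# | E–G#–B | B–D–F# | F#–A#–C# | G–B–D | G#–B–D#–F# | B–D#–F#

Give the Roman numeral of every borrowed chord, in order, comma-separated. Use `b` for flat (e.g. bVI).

The diatonic triads in B major are B, C#m, D#m, E, F#, G#m, A#dim. B–D#–F# = B, G#–B–D# = G#m, E–G#–B = E, F#–A#–C# = F# and G#–B–D#–F# = G#m7 all belong to that set. B–D–F# doesn't fit — on degree 1 B major would have B (I). Bm is the degree-1 chord of B minor, so it is the borrowed i. But G–B–D is foreign: the diatonic vi on degree 6 is G#m, whereas G comes from B minor. It is labeled bVI.

i, bVI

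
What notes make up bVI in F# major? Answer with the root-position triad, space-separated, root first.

The root of bVI is the lowered 6th degree: D# becomes D. In F# minor the chord on D is D–F#–A.

D F# A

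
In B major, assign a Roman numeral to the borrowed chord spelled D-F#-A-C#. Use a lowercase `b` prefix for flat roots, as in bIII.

D is the lowered form of scale degree 3 in B major (the diatonic degree 3 is D#). Diatonically B major has D#m (iii) on that degree; D–F#–A–C# is instead the major-seventh chord native to B minor, so it takes the label bIIImaj7.

bIIImaj7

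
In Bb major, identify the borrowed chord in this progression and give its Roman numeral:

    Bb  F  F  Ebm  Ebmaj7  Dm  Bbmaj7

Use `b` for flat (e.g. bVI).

iv

Bb major has the diatonic set Bb, Cm, Dm, Eb, F, Gm, Adim. Bb, F, Ebmaj7, Dm and Bbmaj7 all belong to that set. Ebm (Eb–Gb–Bb) is not: scale degree 4 in Bb major carries Eb (IV). In Bb minor the chord on that degree is Ebm, so here it functions as iv, borrowed from the parallel minor.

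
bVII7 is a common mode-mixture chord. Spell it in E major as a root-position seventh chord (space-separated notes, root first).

The root of bVII7 is the lowered 7th degree: D# becomes D. Building the dominant-seventh chord from the parallel minor on D: D–F#–A–C.

D F# A C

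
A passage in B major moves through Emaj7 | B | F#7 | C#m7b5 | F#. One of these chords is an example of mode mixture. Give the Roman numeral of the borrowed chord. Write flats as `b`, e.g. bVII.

iiø7

The diatonic triads in B major are B, C#m, D#m, E, F#, G#m, A#dim. Of the given chords, Emaj7, B, F#7 and F# are diatonic. C#m7b5 (C#–E–G–B) doesn't fit — on degree 2 B major would have C#m (ii). C#m7b5 is the degree-2 chord of B minor, so it is the borrowed iiø7.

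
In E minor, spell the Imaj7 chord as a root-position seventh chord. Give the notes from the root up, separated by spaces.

E G# B D#

Imaj7 is built on scale degree 1, which is E in both E minor and its parallel. Stacking thirds in E major on E gives E–G#–B–D#.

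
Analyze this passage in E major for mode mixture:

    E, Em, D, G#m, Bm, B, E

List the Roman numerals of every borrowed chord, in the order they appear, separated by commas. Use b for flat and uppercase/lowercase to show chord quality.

In E major the diatonic chords are E, F#m, G#m, A, B, C#m, D#dim. Of the given chords, E, G#m and B are diatonic. Em (E–G–B) is not: scale degree 1 in E major carries E (I). In E minor the chord on that degree is Em, so here it functions as i, borrowed from the parallel minor. But D (D–F#–A) is foreign: the diatonic vii° on degree 7 is D#dim, whereas D comes from E minor. It is labeled bVII. Bm (B–D–F#) doesn't fit — on degree 5 E major would have B (V). Bm is the degree-5 chord of E minor, so it is the borrowed v.

i, bVII, v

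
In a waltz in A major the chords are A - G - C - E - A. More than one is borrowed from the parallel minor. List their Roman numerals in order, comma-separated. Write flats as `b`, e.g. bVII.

bVII, bIII

In A major the diatonic chords are A, Bm, C#m, D, E, F#m, G#dim. A and E both belong to that set. G (G–B–D) doesn't fit — on degree 7 A major would have G#dim (vii°). G is the degree-7 chord of A minor, so it is the borrowed bVII. C (C–E–G) doesn't fit — on degree 3 A major would have C#m (iii). C is the degree-3 chord of A minor, so it is the borrowed bIII.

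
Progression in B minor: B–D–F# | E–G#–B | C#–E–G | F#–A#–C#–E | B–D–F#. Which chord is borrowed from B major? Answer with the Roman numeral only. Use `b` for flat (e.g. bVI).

IV

The diatonic triads in B minor (with V from harmonic minor) are Bm, C#dim, D, Em, F#, G, A. B–D–F# = Bm, C#–E–G = C#dim and F#–A#–C#–E = F#7 are all diatonic. E–G#–B doesn't fit — on degree 4 B minor would have Em (iv). E is the degree-4 chord of B major, so it is the borrowed IV.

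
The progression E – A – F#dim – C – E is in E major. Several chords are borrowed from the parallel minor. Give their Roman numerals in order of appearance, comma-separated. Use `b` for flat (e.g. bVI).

The diatonic triads in E major are E, F#m, G#m, A, B, C#m, D#dim. E and A are both diatonic. F#dim (F#–A–C) is not: scale degree 2 in E major carries F#m (ii). In E minor the chord on that degree is F#dim, so here it functions as ii°, borrowed from the parallel minor. C (C–E–G) is not: scale degree 6 in E major carries C#m (vi). In E minor the chord on that degree is C, so here it functions as bVI, borrowed from the parallel minor.

ii°, bVI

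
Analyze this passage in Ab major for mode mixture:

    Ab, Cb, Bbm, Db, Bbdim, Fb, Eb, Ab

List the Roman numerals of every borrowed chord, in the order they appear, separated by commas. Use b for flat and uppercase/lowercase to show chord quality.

bIII, ii°, bVI

The diatonic triads in Ab major are Ab, Bbm, Cm, Db, Eb, Fm, Gdim. Ab, Bbm, Db and Eb are all diatonic. But Cb (Cb–Eb–Gb) is foreign: the diatonic iii on degree 3 is Cm, whereas Cb comes from Ab minor. It is labeled bIII. But Bbdim (Bb–Db–Fb) is foreign: the diatonic ii on degree 2 is Bbm, whereas Bbdim comes from Ab minor. It is labeled ii°. Fb (Fb–Ab–Cb) is not: scale degree 6 in Ab major carries Fm (vi). In Ab minor the chord on that degree is Fb, so here it functions as bVI, borrowed from the parallel minor.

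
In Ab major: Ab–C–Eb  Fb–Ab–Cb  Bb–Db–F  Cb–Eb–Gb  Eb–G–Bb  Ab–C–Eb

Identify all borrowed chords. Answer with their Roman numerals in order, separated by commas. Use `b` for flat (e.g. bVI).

bVI, bIII

The diatonic triads in Ab major are Ab, Bbm, Cm, Db, Eb, Fm, Gdim. Of the given chords, Ab–C–Eb = Ab, Bb–Db–F = Bbm and Eb–G–Bb = Eb are diatonic. Fb–Ab–Cb doesn't fit — on degree 6 Ab major would have Fm (vi). Fb is the degree-6 chord of Ab minor, so it is the borrowed bVI. But Cb–Eb–Gb is foreign: the diatonic iii on degree 3 is Cm, whereas Cb comes from Ab minor. It is labeled bIII.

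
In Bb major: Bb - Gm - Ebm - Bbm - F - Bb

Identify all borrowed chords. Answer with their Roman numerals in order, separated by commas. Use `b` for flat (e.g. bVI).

iv, i

The diatonic triads in Bb major are Bb, Cm, Dm, Eb, F, Gm, Adim. Bb, Gm and F all belong to that set. Ebm (Eb–Gb–Bb) is not: scale degree 4 in Bb major carries Eb (IV). In Bb minor the chord on that degree is Ebm, so here it functions as iv, borrowed from the parallel minor. Bbm (Bb–Db–F) doesn't fit — on degree 1 Bb major would have Bb (I). Bbm is the degree-1 chord of Bb minor, so it is the borrowed i.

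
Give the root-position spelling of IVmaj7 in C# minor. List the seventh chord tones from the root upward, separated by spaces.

The root, F#, is scale degree 4 — the same note in C# minor and C# major; only the chord quality changes. Building the major-seventh chord from the parallel major on F#: F#–A#–C#–E#.

F# A# C# E#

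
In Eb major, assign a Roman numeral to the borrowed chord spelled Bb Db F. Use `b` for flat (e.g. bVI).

Bb is scale degree 5 in Eb major. Bb–Db–F is a minor chord — the form found in Eb minor, not the diatonic V (Bb). Borrowed into Eb major it is written v.

v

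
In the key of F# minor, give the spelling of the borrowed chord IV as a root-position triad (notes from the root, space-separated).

B D# F#

IV is built on scale degree 4, which is B in both F# minor and its parallel. Stacking thirds in F# major on B gives B–D#–F#.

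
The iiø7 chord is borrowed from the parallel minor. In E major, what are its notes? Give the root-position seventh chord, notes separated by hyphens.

F#-A-C-E

iiø7 is built on scale degree 2, which is F# in both E major and its parallel. In E minor the chord on F# is F#–A–C–E.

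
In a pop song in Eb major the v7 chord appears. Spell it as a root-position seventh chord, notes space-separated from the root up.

Bb Db F Ab

v7 is built on scale degree 5, which is Bb in both Eb major and its parallel. Stacking thirds in Eb minor on Bb gives Bb–Db–F–Ab.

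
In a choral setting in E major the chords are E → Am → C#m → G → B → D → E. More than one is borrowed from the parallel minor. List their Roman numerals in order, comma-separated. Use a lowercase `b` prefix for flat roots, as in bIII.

iv, bIII, bVII

The diatonic triads in E major are E, F#m, G#m, A, B, C#m, D#dim. E, C#m and B are all diatonic. Am (A–C–E) doesn't fit — on degree 4 E major would have A (IV). Am is the degree-4 chord of E minor, so it is the borrowed iv. G (G–B–D) is not: scale degree 3 in E major carries G#m (iii). In E minor the chord on that degree is G, so here it functions as bIII, borrowed from the parallel minor. But D (D–F#–A) is foreign: the diatonic vii° on degree 7 is D#dim, whereas D comes from E minor. It is labeled bVII.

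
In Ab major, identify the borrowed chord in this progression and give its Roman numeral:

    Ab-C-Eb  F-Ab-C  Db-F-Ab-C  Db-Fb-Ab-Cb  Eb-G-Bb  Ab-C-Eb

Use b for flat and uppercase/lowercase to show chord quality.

iv7

The diatonic triads in Ab major are Ab, Bbm, Cm, Db, Eb, Fm, Gdim. Ab–C–Eb = Ab, F–Ab–C = Fm, Db–F–Ab–C = Dbmaj7 and Eb–G–Bb = Eb all belong to that set. But Db–Fb–Ab–Cb is foreign: the diatonic IV on degree 4 is Db, whereas Dbm7 comes from Ab minor. It is labeled iv7.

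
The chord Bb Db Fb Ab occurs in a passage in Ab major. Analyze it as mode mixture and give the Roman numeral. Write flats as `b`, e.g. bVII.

iiø7

The root Bb is the diatonic 2nd degree of Ab major; the borrowing shows in the chord quality. The diatonic chord on degree 2 would be Bbm (ii), but Bb–Db–Fb–Ab is the half-diminished-seventh chord from Ab minor. As a borrowed chord it is labeled iiø7.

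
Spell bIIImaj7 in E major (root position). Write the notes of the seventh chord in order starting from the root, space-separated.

G B D F#

bIIImaj7 is built on the lowered scale degree 3. In E major degree 3 is G#; lowered it becomes G. Building the major-seventh chord from the parallel minor on G: G–B–D–F#.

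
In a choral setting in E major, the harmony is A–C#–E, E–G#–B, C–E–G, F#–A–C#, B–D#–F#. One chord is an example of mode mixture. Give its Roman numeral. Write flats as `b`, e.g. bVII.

In E major the diatonic chords are E, F#m, G#m, A, B, C#m, D#dim. Of the given chords, A–C#–E = A, E–G#–B = E, F#–A–C# = F#m and B–D#–F# = B are diatonic. But C–E–G is foreign: the diatonic vi on degree 6 is C#m, whereas C comes from E minor. It is labeled bVI.

bVI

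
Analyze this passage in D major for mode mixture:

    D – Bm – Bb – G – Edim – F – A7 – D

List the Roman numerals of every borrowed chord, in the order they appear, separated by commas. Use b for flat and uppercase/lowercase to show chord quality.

bVI, ii°, bIII

In D major the diatonic chords are D, Em, F#m, G, A, Bm, C#dim. D, Bm, G and A7 are all diatonic. But Bb (Bb–D–F) is foreign: the diatonic vi on degree 6 is Bm, whereas Bb comes from D minor. It is labeled bVI. Edim (E–G–Bb) is not: scale degree 2 in D major carries Em (ii). In D minor the chord on that degree is Edim, so here it functions as ii°, borrowed from the parallel minor. F (F–A–C) is not: scale degree 3 in D major carries F#m (iii). In D minor the chord on that degree is F, so here it functions as bIII, borrowed from the parallel minor.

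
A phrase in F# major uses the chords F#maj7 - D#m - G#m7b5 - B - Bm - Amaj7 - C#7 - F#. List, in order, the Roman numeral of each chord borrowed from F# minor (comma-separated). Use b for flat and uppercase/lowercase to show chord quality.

The diatonic triads in F# major are F#, G#m, A#m, B, C#, D#m, E#dim. F#maj7, D#m, B, C#7 and F# all belong to that set. But G#m7b5 (G#–B–D–F#) is foreign: the diatonic ii on degree 2 is G#m, whereas G#m7b5 comes from F# minor. It is labeled iiø7. Bm (B–D–F#) is not: scale degree 4 in F# major carries B (IV). In F# minor the chord on that degree is Bm, so here it functions as iv, borrowed from the parallel minor. But Amaj7 (A–C#–E–G#) is foreign: the diatonic iii on degree 3 is A#m, whereas Amaj7 comes from F# minor. It is labeled bIIImaj7.

iiø7, iv, bIIImaj7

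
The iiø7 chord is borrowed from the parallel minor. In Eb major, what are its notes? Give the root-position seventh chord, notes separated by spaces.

F Ab Cb Eb

iiø7 is built on scale degree 2, which is F in both Eb major and its parallel. Stacking thirds in Eb minor on F gives F–Ab–Cb–Eb.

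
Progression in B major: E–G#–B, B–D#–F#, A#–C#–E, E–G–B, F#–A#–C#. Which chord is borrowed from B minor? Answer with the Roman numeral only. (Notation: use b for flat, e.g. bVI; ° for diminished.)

iv

In B major the diatonic chords are B, C#m, D#m, E, F#, G#m, A#dim. Of the given chords, E–G#–B = E, B–D#–F# = B, A#–C#–E = A#dim and F#–A#–C# = F# are diatonic. E–G–B doesn't fit — on degree 4 B major would have E (IV). Em is the degree-4 chord of B minor, so it is the borrowed iv.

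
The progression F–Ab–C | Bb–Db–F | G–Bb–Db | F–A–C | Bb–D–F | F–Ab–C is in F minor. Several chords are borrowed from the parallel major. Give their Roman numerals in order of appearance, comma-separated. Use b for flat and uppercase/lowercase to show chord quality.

I, IV

F minor has the diatonic set Fm, Gdim, Ab, Bbm, C, Db, Eb (with V from harmonic minor). F–Ab–C = Fm, Bb–Db–F = Bbm and G–Bb–Db = Gdim all belong to that set. But F–A–C is foreign: the diatonic i on degree 1 is Fm, whereas F comes from F major. It is labeled I. Bb–D–F doesn't fit — on degree 4 F minor would have Bbm (iv). Bb is the degree-4 chord of F major, so it is the borrowed IV.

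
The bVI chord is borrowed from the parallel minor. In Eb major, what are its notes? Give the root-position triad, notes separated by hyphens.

Scale degree 6 in Eb major is C. bVI uses the lowered form, Cb, taken from Eb minor. Building the major chord from the parallel minor on Cb: Cb–Eb–Gb.

Cb-Eb-Gb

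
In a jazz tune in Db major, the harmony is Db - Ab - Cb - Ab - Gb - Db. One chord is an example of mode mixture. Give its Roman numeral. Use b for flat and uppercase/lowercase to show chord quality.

bVII

In Db major the diatonic chords are Db, Ebm, Fm, Gb, Ab, Bbm, Cdim. Db, Ab and Gb are all diatonic. But Cb (Cb–Eb–Gb) is foreign: the diatonic vii° on degree 7 is Cdim, whereas Cb comes from Db minor. It is labeled bVII.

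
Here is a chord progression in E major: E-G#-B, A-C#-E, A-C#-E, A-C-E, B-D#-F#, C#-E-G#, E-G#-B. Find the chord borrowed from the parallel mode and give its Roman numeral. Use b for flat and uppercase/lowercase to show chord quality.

The diatonic triads in E major are E, F#m, G#m, A, B, C#m, D#dim. E–G#–B = E, A–C#–E = A, B–D#–F# = B and C#–E–G# = C#m are all diatonic. A–C–E doesn't fit — on degree 4 E major would have A (IV). Am is the degree-4 chord of E minor, so it is the borrowed iv.

iv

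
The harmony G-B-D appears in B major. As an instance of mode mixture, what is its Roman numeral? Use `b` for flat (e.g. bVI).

In B major scale degree 6 is G#; G is its lowered form, from B minor. The diatonic chord on degree 6 would be G#m (vi), but G–B–D is the major chord from B minor. As a borrowed chord it is labeled bVI.

bVI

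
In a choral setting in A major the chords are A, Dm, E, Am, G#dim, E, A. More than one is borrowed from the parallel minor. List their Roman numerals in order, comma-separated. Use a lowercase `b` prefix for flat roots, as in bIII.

iv, i

In A major the diatonic chords are A, Bm, C#m, D, E, F#m, G#dim. A, E and G#dim are all diatonic. Dm (D–F–A) is not: scale degree 4 in A major carries D (IV). In A minor the chord on that degree is Dm, so here it functions as iv, borrowed from the parallel minor. Am (A–C–E) is not: scale degree 1 in A major carries A (I). In A minor the chord on that degree is Am, so here it functions as i, borrowed from the parallel minor.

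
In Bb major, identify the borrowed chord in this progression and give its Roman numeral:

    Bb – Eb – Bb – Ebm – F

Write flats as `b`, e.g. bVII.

iv

The diatonic triads in Bb major are Bb, Cm, Dm, Eb, F, Gm, Adim. Bb, Eb and F all belong to that set. Ebm (Eb–Gb–Bb) is not: scale degree 4 in Bb major carries Eb (IV). In Bb minor the chord on that degree is Ebm, so here it functions as iv, borrowed from the parallel minor.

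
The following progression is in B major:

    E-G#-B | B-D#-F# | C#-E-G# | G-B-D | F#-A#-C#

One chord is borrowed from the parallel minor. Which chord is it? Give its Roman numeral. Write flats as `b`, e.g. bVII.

In B major the diatonic chords are B, C#m, D#m, E, F#, G#m, A#dim. E–G#–B = E, B–D#–F# = B, C#–E–G# = C#m and F#–A#–C# = F# all belong to that set. G–B–D is not: scale degree 6 in B major carries G#m (vi). In B minor the chord on that degree is G, so here it functions as bVI, borrowed from the parallel minor.

bVI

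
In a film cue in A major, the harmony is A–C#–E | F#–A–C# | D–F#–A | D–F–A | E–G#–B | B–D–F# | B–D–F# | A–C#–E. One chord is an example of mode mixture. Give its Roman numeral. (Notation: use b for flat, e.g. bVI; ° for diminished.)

In A major the diatonic chords are A, Bm, C#m, D, E, F#m, G#dim. A–C#–E = A, F#–A–C# = F#m, D–F#–A = D, E–G#–B = E and B–D–F# = Bm all belong to that set. D–F–A doesn't fit — on degree 4 A major would have D (IV). Dm is the degree-4 chord of A minor, so it is the borrowed iv.

iv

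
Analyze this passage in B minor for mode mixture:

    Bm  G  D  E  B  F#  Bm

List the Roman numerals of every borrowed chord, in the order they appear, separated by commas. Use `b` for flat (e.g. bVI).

IV, I

B minor has the diatonic set Bm, C#dim, D, Em, F#, G, A (with V from harmonic minor). Bm, G, D and F# are all diatonic. E (E–G#–B) is not: scale degree 4 in B minor carries Em (iv). In B major the chord on that degree is E, so here it functions as IV, borrowed from the parallel major. But B (B–D#–F#) is foreign: the diatonic i on degree 1 is Bm, whereas B comes from B major. It is labeled I.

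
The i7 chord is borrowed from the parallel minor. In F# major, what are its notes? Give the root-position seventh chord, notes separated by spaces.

The root, F#, is scale degree 1 — the same note in F# major and F# minor; only the chord quality changes. Stacking thirds in F# minor on F# gives F#–A–C#–E.

F# A C# E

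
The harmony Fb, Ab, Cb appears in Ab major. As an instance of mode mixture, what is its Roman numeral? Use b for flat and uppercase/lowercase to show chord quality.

The root Fb is the lowered 6th scale degree — diatonically Ab major has F there. The diatonic chord on degree 6 would be Fm (vi), but Fb–Ab–Cb is the major chord from Ab minor. As a borrowed chord it is labeled bVI.

bVI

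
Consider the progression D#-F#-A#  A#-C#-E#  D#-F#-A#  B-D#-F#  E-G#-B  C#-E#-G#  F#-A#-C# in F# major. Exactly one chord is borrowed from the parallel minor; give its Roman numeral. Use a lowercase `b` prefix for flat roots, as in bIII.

bVII

F# major has the diatonic set F#, G#m, A#m, B, C#, D#m, E#dim. D#–F#–A# = D#m, A#–C#–E# = A#m, B–D#–F# = B, C#–E#–G# = C# and F#–A#–C# = F# are all diatonic. E–G#–B doesn't fit — on degree 7 F# major would have E#dim (vii°). E is the degree-7 chord of F# minor, so it is the borrowed bVII.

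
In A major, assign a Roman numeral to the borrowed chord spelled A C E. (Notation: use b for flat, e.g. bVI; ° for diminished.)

i

The root A is the diatonic 1st degree of A major; the borrowing shows in the chord quality. The diatonic chord on degree 1 would be A (I), but A–C–E is the minor chord from A minor. As a borrowed chord it is labeled i.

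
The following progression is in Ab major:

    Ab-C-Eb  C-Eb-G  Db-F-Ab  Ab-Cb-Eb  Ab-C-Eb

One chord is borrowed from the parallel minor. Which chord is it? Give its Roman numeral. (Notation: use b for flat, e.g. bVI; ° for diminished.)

i

In Ab major the diatonic chords are Ab, Bbm, Cm, Db, Eb, Fm, Gdim. Ab–C–Eb = Ab, C–Eb–G = Cm and Db–F–Ab = Db all belong to that set. But Ab–Cb–Eb is foreign: the diatonic I on degree 1 is Ab, whereas Abm comes from Ab minor. It is labeled i.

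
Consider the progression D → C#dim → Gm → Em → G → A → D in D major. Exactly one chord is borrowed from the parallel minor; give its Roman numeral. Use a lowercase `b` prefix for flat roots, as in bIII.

iv

The diatonic triads in D major are D, Em, F#m, G, A, Bm, C#dim. D, C#dim, Em, G and A all belong to that set. But Gm (G–Bb–D) is foreign: the diatonic IV on degree 4 is G, whereas Gm comes from D minor. It is labeled iv.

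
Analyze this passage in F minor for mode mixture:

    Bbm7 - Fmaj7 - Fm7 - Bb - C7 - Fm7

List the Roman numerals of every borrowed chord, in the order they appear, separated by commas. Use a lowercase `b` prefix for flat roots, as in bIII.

In F minor (with V from harmonic minor) the diatonic chords are Fm, Gdim, Ab, Bbm, C, Db, Eb. Bbm7, Fm7 and C7 are all diatonic. Fmaj7 (F–A–C–E) doesn't fit — on degree 1 F minor would have Fm (i). Fmaj7 is the degree-1 chord of F major, so it is the borrowed Imaj7. Bb (Bb–D–F) is not: scale degree 4 in F minor carries Bbm (iv). In F major the chord on that degree is Bb, so here it functions as IV, borrowed from the parallel major.

Imaj7, IV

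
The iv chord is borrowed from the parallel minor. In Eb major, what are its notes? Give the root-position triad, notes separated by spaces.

iv is built on scale degree 4, which is Ab in both Eb major and its parallel. In Eb minor the chord on Ab is Ab–Cb–Eb.

Ab Cb Eb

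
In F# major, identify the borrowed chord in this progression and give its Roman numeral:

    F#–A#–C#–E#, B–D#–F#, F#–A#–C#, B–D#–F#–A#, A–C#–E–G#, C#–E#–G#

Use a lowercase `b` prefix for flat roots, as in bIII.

In F# major the diatonic chords are F#, G#m, A#m, B, C#, D#m, E#dim. F#–A#–C#–E# = F#maj7, B–D#–F# = B, F#–A#–C# = F#, B–D#–F#–A# = Bmaj7 and C#–E#–G# = C# all belong to that set. A–C#–E–G# is not: scale degree 3 in F# major carries A#m (iii). In F# minor the chord on that degree is Amaj7, so here it functions as bIIImaj7, borrowed from the parallel minor.

bIIImaj7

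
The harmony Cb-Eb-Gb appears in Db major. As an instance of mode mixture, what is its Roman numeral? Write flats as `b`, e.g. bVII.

bVII

The root Cb is the lowered 7th scale degree — diatonically Db major has C there. The diatonic chord on degree 7 would be Cdim (vii°), but Cb–Eb–Gb is the major chord from Db minor. As a borrowed chord it is labeled bVII.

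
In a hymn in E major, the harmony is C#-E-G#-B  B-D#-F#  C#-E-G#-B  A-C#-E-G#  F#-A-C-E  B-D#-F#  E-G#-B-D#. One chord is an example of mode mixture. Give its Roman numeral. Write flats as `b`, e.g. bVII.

iiø7

The diatonic triads in E major are E, F#m, G#m, A, B, C#m, D#dim. Of the given chords, C#–E–G#–B = C#m7, B–D#–F# = B, A–C#–E–G# = Amaj7 and E–G#–B–D# = Emaj7 are diatonic. But F#–A–C–E is foreign: the diatonic ii on degree 2 is F#m, whereas F#m7b5 comes from E minor. It is labeled iiø7.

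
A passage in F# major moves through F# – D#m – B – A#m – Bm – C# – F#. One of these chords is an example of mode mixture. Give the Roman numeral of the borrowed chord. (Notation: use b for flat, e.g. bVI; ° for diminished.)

iv

In F# major the diatonic chords are F#, G#m, A#m, B, C#, D#m, E#dim. F#, D#m, B, A#m and C# all belong to that set. But Bm (B–D–F#) is foreign: the diatonic IV on degree 4 is B, whereas Bm comes from F# minor. It is labeled iv.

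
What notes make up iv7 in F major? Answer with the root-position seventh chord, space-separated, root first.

The root, Bb, is scale degree 4 — the same note in F major and F minor; only the chord quality changes. In F minor the chord on Bb is Bb–Db–F–Ab.

Bb Db F Ab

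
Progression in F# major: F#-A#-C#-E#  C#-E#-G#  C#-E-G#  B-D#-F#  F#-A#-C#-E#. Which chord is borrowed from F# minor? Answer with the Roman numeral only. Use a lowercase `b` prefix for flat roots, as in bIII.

v

F# major has the diatonic set F#, G#m, A#m, B, C#, D#m, E#dim. F#–A#–C#–E# = F#maj7, C#–E#–G# = C# and B–D#–F# = B are all diatonic. But C#–E–G# is foreign: the diatonic V on degree 5 is C#, whereas C#m comes from F# minor. It is labeled v.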